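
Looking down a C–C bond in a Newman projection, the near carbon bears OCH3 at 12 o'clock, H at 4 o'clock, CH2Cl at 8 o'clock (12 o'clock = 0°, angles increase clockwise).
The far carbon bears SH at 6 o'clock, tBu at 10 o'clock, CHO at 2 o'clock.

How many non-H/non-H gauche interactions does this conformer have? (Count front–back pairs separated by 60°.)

4

Non-H gauche pairs: OCH3(0°)/tBu(300°); OCH3(0°)/CHO(60°); CH2Cl(240°)/SH(180°); CH2Cl(240°)/tBu(300°) — 4 interactions.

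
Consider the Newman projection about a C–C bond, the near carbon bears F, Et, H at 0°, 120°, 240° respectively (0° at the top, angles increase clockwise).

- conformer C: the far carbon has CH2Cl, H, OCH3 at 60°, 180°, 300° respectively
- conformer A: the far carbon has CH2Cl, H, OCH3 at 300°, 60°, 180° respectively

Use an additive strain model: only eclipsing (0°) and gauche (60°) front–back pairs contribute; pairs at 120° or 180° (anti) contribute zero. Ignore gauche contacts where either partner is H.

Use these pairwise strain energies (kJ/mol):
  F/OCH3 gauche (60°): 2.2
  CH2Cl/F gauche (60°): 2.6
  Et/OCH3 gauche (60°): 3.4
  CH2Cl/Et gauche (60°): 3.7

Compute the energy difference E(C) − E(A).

C (staggered): F–CH2Cl gauche, F–OCH3 gauche, Et–CH2Cl gauche; 2.6 + 2.2 + 3.7 = 8.5 kJ/mol.
A (staggered): F–CH2Cl gauche, Et–OCH3 gauche; 2.6 + 3.4 = 6.0 kJ/mol.
E(C) − E(A) = 8.5 − 6.0 = +2.5 kJ/mol.

+2.5 kJ/mol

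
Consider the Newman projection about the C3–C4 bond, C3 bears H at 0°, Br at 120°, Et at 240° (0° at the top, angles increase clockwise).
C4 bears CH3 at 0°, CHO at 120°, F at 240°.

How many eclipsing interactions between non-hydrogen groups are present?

2

Non-H eclipsing pairs: Br(120°)/CHO(120°); Et(240°)/F(240°) — 2 interactions.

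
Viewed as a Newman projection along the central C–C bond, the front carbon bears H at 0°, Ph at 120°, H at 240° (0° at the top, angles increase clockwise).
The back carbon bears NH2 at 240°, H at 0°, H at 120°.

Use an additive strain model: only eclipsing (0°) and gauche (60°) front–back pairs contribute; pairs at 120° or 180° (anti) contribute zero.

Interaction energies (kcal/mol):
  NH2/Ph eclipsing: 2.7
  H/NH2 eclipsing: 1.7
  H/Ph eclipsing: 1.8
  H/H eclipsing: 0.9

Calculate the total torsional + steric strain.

4.4 kcal/mol

This conformer is eclipsed. H at 0° is eclipsed with H at 0° (0.9); Ph at 120° is eclipsed with H at 120° (1.8); H at 240° is eclipsed with NH2 at 240° (1.7). Total 4.4 kcal/mol.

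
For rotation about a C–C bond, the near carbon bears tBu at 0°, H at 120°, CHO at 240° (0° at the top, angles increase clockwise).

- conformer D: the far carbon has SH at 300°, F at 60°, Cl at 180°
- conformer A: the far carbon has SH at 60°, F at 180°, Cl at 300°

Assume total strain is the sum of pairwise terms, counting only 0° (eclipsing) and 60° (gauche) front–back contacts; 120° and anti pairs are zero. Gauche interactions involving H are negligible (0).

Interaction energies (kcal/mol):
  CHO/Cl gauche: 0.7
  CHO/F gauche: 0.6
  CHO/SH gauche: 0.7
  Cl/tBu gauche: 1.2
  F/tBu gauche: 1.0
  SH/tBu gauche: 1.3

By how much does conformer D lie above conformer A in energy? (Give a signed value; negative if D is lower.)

D (staggered): tBu–SH gauche, tBu–F gauche, CHO–SH gauche, CHO–Cl gauche; 1.3 + 1.0 + 0.7 + 0.7 = 3.7 kcal/mol.
A (staggered): tBu–SH gauche, tBu–Cl gauche, CHO–F gauche, CHO–Cl gauche; 1.3 + 1.2 + 0.6 + 0.7 = 3.8 kcal/mol.
E(D) − E(A) = 3.7 − 3.8 = -0.1 kcal/mol.

-0.1 kcal/mol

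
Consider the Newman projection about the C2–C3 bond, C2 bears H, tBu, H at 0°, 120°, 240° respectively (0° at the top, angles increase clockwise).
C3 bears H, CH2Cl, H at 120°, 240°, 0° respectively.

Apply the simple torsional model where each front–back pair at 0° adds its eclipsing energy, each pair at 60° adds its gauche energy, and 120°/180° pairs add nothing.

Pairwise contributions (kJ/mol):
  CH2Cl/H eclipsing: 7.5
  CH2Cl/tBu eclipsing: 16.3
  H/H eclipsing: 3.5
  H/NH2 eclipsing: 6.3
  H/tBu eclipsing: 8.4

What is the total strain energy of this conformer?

19.4 kJ/mol

This conformer (eclipsed): H–H eclipsed, tBu–H eclipsed, H–CH2Cl eclipsed; 3.5 + 8.4 + 7.5 = 19.4 kJ/mol.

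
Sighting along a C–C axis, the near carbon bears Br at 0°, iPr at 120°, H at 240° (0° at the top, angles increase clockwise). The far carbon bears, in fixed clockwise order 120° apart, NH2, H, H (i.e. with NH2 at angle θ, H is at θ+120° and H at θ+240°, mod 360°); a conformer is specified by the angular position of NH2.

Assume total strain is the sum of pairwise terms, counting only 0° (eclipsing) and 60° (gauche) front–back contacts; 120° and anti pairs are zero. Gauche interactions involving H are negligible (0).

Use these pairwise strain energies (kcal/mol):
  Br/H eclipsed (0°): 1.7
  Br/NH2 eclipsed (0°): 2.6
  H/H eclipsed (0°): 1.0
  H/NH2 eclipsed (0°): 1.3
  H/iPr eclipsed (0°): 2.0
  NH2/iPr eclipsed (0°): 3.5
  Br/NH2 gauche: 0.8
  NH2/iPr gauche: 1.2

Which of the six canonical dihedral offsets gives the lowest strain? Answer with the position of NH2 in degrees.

300°

NH2 at 0° (eclipsed): Br–NH2 eclipsed, iPr–H eclipsed, H–H eclipsed; 2.6 + 2.0 + 1.0 = 5.6 kcal/mol.
NH2 at 60° (staggered): Br–NH2 gauche, iPr–NH2 gauche; 0.8 + 1.2 = 2.0 kcal/mol.
NH2 at 120° (eclipsed): Br–H eclipsed, iPr–NH2 eclipsed, H–H eclipsed; 1.7 + 3.5 + 1.0 = 6.2 kcal/mol.
NH2 at 180° (staggered): iPr–NH2 gauche; 1.2 = 1.2 kcal/mol.
NH2 at 240° (eclipsed): Br–H eclipsed, iPr–H eclipsed, H–NH2 eclipsed; 1.7 + 2.0 + 1.3 = 5.0 kcal/mol.
NH2 at 300° (staggered): Br–NH2 gauche; 0.8 = 0.8 kcal/mol.
The minimum (0.8 kcal/mol) occurs with NH2 at 300°.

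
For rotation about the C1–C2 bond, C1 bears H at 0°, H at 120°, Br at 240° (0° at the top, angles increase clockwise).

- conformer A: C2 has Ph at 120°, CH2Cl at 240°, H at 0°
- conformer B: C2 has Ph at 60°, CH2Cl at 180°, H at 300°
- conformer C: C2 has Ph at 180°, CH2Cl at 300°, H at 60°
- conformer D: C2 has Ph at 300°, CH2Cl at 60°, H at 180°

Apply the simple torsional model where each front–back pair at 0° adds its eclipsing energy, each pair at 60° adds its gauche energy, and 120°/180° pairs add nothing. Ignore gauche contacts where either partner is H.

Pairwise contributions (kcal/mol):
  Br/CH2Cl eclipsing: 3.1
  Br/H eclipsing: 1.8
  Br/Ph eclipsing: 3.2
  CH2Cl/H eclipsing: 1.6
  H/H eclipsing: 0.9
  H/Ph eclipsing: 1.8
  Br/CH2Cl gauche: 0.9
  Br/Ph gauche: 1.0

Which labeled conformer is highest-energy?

A

A (eclipsed): H–H eclipsed, H–Ph eclipsed, Br–CH2Cl eclipsed; 0.9 + 1.8 + 3.1 = 5.8 kcal/mol.
B (staggered): Br–CH2Cl gauche; 0.9 = 0.9 kcal/mol.
C (staggered): Br–Ph gauche, Br–CH2Cl gauche; 1.0 + 0.9 = 1.9 kcal/mol.
D (staggered): Br–Ph gauche; 1.0 = 1.0 kcal/mol.
A has the highest total (5.8 kcal/mol).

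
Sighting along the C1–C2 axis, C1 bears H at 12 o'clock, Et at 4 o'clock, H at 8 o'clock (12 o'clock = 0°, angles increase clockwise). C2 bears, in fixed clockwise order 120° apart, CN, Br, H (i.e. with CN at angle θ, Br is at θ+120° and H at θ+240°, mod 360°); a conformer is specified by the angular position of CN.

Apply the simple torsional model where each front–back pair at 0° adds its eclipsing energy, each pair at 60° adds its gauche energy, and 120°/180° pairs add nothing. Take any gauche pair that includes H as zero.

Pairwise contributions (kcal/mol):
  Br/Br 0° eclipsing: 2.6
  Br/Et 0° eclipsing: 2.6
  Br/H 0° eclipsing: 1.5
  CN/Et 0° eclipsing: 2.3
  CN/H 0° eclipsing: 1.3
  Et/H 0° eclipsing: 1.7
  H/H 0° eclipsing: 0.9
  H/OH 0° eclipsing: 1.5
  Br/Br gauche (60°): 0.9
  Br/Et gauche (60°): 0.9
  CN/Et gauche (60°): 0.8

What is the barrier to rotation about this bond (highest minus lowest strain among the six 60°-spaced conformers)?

CN at 0° is eclipsed. H at 0° is eclipsed with CN at 0° (1.3); Et at 120° is eclipsed with Br at 120° (2.6); H at 240° is eclipsed with H at 240° (0.9). Total 4.8 kcal/mol.
CN at 60° is staggered. Et at 120° is gauche with CN at 60° (0.8); Et at 120° is gauche with Br at 180° (0.9). Total 1.7 kcal/mol.
CN at 120° is eclipsed. H at 0° is eclipsed with H at 0° (0.9); Et at 120° is eclipsed with CN at 120° (2.3); H at 240° is eclipsed with Br at 240° (1.5). Total 4.7 kcal/mol.
CN at 180° is staggered. Et at 120° is gauche with CN at 180° (0.8). Total 0.8 kcal/mol.
CN at 240° is eclipsed. H at 0° is eclipsed with Br at 0° (1.5); Et at 120° is eclipsed with H at 120° (1.7); H at 240° is eclipsed with CN at 240° (1.3). Total 4.5 kcal/mol.
CN at 300° is staggered. Et at 120° is gauche with Br at 60° (0.9). Total 0.9 kcal/mol.
Max at 0° (4.8 kcal/mol), min at 180° (0.8 kcal/mol); barrier = 4.0 kcal/mol.

4.0 kcal/mol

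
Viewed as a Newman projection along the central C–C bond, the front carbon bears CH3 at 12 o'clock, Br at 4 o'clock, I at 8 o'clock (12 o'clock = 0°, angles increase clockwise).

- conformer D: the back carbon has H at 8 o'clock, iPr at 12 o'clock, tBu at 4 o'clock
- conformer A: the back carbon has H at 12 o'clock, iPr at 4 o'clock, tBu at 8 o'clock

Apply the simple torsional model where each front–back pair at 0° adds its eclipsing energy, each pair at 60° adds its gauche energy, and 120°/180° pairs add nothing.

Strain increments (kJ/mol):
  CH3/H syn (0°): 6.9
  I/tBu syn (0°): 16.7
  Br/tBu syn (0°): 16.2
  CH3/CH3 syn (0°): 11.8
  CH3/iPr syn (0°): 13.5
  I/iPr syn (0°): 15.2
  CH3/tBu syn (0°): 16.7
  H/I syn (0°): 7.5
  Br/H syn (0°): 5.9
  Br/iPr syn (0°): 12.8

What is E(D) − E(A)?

D (eclipsed): CH3(0°)/iPr(0°) eclipsed 13.5; Br(120°)/tBu(120°) eclipsed 16.2; I(240°)/H(240°) eclipsed 7.5 → 37.2 kJ/mol.
A (eclipsed): CH3(0°)/H(0°) eclipsed 6.9; Br(120°)/iPr(120°) eclipsed 12.8; I(240°)/tBu(240°) eclipsed 16.7 → 36.4 kJ/mol.
E(D) − E(A) = 37.2 − 36.4 = +0.8 kJ/mol.

+0.8 kJ/mol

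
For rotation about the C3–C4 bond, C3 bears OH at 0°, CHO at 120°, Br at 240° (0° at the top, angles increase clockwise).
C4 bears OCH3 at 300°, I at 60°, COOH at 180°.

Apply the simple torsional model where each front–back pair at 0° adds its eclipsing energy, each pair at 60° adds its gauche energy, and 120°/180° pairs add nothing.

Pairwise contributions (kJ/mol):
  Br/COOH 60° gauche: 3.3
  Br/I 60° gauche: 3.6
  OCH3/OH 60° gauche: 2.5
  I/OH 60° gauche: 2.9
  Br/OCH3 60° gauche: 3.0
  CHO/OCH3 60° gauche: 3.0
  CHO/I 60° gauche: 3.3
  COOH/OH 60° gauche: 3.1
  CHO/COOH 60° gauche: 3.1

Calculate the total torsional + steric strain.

18.1 kJ/mol

This conformer (staggered): OH–OCH3 gauche, OH–I gauche, CHO–I gauche, CHO–COOH gauche, Br–OCH3 gauche, Br–COOH gauche; 2.5 + 2.9 + 3.3 + 3.1 + 3.0 + 3.3 = 18.1 kJ/mol.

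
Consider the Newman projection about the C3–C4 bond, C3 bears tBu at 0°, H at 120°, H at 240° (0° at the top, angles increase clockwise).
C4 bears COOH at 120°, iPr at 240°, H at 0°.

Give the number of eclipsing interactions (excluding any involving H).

Every eclipsing pair involves H, so the count is 0.

0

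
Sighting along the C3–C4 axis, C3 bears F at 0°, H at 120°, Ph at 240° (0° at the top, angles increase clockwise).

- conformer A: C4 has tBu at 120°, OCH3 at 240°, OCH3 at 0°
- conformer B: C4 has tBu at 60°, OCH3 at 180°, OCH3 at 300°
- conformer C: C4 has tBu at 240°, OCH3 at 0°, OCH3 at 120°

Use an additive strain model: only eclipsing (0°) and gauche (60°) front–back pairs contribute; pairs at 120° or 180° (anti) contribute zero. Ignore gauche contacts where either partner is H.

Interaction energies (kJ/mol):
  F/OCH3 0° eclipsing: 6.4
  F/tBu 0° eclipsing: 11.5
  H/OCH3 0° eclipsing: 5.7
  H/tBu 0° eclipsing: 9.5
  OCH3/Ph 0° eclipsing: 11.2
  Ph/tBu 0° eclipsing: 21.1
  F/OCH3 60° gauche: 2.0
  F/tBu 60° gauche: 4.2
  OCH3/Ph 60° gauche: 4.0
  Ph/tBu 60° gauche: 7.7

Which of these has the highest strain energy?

A (eclipsed): F(0°)/OCH3(0°) eclipsed 6.4; H(120°)/tBu(120°) eclipsed 9.5; Ph(240°)/OCH3(240°) eclipsed 11.2 → 27.1 kJ/mol.
B (staggered): F(0°)/tBu(60°) gauche 4.2; F(0°)/OCH3(300°) gauche 2.0; Ph(240°)/OCH3(180°) gauche 4.0; Ph(240°)/OCH3(300°) gauche 4.0 → 14.2 kJ/mol.
C (eclipsed): F(0°)/OCH3(0°) eclipsed 6.4; H(120°)/OCH3(120°) eclipsed 5.7; Ph(240°)/tBu(240°) eclipsed 21.1 → 33.2 kJ/mol.
C has the highest total (33.2 kJ/mol).

C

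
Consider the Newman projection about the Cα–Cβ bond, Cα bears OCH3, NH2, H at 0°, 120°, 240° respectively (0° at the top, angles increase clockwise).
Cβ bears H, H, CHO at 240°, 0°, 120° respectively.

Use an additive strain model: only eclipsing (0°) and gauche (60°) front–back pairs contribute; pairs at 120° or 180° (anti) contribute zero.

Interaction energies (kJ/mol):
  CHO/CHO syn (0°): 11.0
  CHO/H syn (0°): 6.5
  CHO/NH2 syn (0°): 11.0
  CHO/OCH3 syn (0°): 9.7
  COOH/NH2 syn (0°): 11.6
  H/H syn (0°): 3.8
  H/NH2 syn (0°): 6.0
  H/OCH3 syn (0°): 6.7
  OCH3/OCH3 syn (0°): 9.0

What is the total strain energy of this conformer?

This conformer is eclipsed. OCH3 at 0° is eclipsed with H at 0° (6.7); NH2 at 120° is eclipsed with CHO at 120° (11.0); H at 240° is eclipsed with H at 240° (3.8). Total 21.5 kJ/mol.

21.5 kJ/mol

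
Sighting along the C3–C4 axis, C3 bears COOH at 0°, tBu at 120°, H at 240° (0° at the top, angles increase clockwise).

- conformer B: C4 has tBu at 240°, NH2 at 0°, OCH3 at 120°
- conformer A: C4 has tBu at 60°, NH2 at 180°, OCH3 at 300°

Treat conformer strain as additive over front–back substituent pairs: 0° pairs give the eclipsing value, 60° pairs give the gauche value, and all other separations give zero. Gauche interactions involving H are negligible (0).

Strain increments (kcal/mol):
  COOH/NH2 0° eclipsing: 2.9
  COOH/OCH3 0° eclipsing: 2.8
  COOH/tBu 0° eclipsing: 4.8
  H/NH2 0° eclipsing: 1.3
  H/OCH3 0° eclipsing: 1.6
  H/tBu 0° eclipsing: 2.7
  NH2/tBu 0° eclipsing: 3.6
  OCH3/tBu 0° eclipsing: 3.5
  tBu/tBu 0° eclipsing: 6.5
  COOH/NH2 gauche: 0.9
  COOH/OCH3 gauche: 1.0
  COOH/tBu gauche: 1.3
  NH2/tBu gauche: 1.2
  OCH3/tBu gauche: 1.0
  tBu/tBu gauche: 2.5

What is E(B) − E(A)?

B (eclipsed): COOH–NH2 eclipsed, tBu–OCH3 eclipsed, H–tBu eclipsed; 2.9 + 3.5 + 2.7 = 9.1 kcal/mol.
A (staggered): COOH–tBu gauche, COOH–OCH3 gauche, tBu–tBu gauche, tBu–NH2 gauche; 1.3 + 1.0 + 2.5 + 1.2 = 6.0 kcal/mol.
E(B) − E(A) = 9.1 − 6.0 = +3.1 kcal/mol.

+3.1 kcal/mol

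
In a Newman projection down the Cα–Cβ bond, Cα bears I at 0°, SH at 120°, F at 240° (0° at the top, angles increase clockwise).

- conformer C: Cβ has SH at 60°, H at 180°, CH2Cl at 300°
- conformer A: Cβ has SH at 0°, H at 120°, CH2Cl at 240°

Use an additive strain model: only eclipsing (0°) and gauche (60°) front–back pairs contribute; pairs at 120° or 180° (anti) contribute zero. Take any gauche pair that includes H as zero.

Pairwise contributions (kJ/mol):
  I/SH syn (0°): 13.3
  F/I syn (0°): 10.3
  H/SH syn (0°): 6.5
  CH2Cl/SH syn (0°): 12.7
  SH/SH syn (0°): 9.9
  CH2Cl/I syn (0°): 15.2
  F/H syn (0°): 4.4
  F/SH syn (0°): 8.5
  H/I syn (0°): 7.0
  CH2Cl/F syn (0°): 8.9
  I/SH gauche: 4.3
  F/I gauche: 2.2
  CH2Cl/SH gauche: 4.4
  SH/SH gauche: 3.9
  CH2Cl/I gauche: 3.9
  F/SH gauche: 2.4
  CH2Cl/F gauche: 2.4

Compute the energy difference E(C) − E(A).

-14.2 kJ/mol

C (staggered): I–SH gauche, I–CH2Cl gauche, SH–SH gauche, F–CH2Cl gauche; 4.3 + 3.9 + 3.9 + 2.4 = 14.5 kJ/mol.
A (eclipsed): I–SH eclipsed, SH–H eclipsed, F–CH2Cl eclipsed; 13.3 + 6.5 + 8.9 = 28.7 kJ/mol.
E(C) − E(A) = 14.5 − 28.7 = -14.2 kJ/mol.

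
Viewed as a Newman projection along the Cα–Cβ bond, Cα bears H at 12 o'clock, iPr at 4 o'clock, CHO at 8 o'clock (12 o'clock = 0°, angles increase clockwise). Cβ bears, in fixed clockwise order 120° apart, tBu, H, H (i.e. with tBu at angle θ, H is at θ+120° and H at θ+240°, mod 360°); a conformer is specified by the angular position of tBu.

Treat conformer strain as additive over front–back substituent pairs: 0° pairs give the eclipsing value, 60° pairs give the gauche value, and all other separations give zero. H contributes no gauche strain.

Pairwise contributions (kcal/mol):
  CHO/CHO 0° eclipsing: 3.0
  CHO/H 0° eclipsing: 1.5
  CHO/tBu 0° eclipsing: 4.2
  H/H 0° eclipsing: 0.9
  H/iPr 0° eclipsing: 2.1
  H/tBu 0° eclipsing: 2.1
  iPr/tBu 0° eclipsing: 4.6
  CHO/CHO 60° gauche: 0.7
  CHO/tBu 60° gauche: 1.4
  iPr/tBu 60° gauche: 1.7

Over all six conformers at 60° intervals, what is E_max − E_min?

tBu at 0° (eclipsed): H–tBu eclipsed, iPr–H eclipsed, CHO–H eclipsed; 2.1 + 2.1 + 1.5 = 5.7 kcal/mol.
tBu at 60° (staggered): iPr–tBu gauche; 1.7 = 1.7 kcal/mol.
tBu at 120° (eclipsed): H–H eclipsed, iPr–tBu eclipsed, CHO–H eclipsed; 0.9 + 4.6 + 1.5 = 7.0 kcal/mol.
tBu at 180° (staggered): iPr–tBu gauche, CHO–tBu gauche; 1.7 + 1.4 = 3.1 kcal/mol.
tBu at 240° (eclipsed): H–H eclipsed, iPr–H eclipsed, CHO–tBu eclipsed; 0.9 + 2.1 + 4.2 = 7.2 kcal/mol.
tBu at 300° (staggered): CHO–tBu gauche; 1.4 = 1.4 kcal/mol.
Max at 240° (7.2 kcal/mol), min at 300° (1.4 kcal/mol); barrier = 5.8 kcal/mol.

5.8 kcal/mol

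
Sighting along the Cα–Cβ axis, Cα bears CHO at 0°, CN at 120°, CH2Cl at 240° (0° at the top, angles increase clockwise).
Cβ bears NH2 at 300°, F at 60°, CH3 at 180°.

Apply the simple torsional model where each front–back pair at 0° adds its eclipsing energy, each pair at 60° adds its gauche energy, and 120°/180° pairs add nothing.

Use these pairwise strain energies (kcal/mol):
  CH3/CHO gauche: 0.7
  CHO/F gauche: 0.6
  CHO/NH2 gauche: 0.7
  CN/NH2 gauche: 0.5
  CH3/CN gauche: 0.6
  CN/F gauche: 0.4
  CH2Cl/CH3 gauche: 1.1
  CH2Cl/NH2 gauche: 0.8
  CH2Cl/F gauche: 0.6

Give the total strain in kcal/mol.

This conformer (staggered): CHO(0°)/NH2(300°) gauche 0.7; CHO(0°)/F(60°) gauche 0.6; CN(120°)/F(60°) gauche 0.4; CN(120°)/CH3(180°) gauche 0.6; CH2Cl(240°)/NH2(300°) gauche 0.8; CH2Cl(240°)/CH3(180°) gauche 1.1 → 4.2 kcal/mol.

4.2 kcal/mol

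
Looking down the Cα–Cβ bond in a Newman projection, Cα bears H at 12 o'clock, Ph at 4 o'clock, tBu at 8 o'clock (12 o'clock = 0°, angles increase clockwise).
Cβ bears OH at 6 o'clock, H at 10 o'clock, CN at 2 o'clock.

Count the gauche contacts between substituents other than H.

Non-H gauche pairs: Ph(120°)/OH(180°); Ph(120°)/CN(60°); tBu(240°)/OH(180°) — 3 interactions.

3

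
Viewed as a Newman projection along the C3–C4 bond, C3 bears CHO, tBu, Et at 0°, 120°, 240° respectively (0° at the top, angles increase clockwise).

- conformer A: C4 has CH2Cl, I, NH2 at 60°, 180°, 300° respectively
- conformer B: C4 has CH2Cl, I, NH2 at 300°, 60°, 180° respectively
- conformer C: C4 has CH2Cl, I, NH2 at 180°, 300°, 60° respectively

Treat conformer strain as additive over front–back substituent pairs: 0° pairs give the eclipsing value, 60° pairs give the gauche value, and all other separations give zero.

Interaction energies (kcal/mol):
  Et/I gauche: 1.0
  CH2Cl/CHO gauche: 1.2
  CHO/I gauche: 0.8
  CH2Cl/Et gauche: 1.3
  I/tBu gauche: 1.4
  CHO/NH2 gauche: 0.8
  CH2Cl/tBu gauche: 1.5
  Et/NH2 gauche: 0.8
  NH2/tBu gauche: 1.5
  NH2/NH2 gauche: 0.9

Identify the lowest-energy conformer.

A is staggered. CHO at 0° is gauche with CH2Cl at 60° (1.2); CHO at 0° is gauche with NH2 at 300° (0.8); tBu at 120° is gauche with CH2Cl at 60° (1.5); tBu at 120° is gauche with I at 180° (1.4); Et at 240° is gauche with I at 180° (1.0); Et at 240° is gauche with NH2 at 300° (0.8). Total 6.7 kcal/mol.
B is staggered. CHO at 0° is gauche with CH2Cl at 300° (1.2); CHO at 0° is gauche with I at 60° (0.8); tBu at 120° is gauche with I at 60° (1.4); tBu at 120° is gauche with NH2 at 180° (1.5); Et at 240° is gauche with CH2Cl at 300° (1.3); Et at 240° is gauche with NH2 at 180° (0.8). Total 7.0 kcal/mol.
C is staggered. CHO at 0° is gauche with I at 300° (0.8); CHO at 0° is gauche with NH2 at 60° (0.8); tBu at 120° is gauche with CH2Cl at 180° (1.5); tBu at 120° is gauche with NH2 at 60° (1.5); Et at 240° is gauche with CH2Cl at 180° (1.3); Et at 240° is gauche with I at 300° (1.0). Total 6.9 kcal/mol.
A has the lowest total (6.7 kcal/mol).

A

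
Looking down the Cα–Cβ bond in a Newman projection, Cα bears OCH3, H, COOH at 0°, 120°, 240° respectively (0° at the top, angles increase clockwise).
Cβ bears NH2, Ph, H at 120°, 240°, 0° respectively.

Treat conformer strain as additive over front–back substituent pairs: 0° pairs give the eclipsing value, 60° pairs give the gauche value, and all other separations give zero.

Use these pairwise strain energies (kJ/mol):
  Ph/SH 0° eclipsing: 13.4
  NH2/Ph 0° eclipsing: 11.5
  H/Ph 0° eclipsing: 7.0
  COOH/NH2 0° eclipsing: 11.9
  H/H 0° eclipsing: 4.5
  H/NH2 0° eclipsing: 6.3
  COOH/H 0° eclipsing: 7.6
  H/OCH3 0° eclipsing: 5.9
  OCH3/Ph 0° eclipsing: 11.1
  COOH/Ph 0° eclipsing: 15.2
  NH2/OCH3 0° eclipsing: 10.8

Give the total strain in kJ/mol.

This conformer (eclipsed): OCH3–H eclipsed, H–NH2 eclipsed, COOH–Ph eclipsed; 5.9 + 6.3 + 15.2 = 27.4 kJ/mol.

27.4 kJ/mol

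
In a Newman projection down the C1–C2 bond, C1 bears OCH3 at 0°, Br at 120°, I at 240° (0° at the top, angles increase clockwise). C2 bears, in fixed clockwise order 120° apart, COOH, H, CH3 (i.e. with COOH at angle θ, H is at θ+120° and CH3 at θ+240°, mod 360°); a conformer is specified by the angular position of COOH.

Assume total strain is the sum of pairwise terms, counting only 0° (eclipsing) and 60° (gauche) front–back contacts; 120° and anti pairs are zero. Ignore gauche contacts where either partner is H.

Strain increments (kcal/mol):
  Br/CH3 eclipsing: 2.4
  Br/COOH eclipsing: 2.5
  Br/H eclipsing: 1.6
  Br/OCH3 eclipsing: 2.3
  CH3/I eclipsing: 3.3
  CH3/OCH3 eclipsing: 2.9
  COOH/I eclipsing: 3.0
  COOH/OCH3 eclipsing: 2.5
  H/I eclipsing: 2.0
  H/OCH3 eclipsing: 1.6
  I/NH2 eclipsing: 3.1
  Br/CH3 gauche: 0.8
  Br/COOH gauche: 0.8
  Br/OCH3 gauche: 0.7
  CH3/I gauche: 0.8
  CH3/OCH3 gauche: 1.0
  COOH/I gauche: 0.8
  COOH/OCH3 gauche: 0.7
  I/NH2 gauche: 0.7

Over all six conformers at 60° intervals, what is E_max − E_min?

4.3 kcal/mol

COOH at 0° (eclipsed): OCH3–COOH eclipsed, Br–H eclipsed, I–CH3 eclipsed; 2.5 + 1.6 + 3.3 = 7.4 kcal/mol.
COOH at 60° (staggered): OCH3–COOH gauche, OCH3–CH3 gauche, Br–COOH gauche, I–CH3 gauche; 0.7 + 1.0 + 0.8 + 0.8 = 3.3 kcal/mol.
COOH at 120° (eclipsed): OCH3–CH3 eclipsed, Br–COOH eclipsed, I–H eclipsed; 2.9 + 2.5 + 2.0 = 7.4 kcal/mol.
COOH at 180° (staggered): OCH3–CH3 gauche, Br–COOH gauche, Br–CH3 gauche, I–COOH gauche; 1.0 + 0.8 + 0.8 + 0.8 = 3.4 kcal/mol.
COOH at 240° (eclipsed): OCH3–H eclipsed, Br–CH3 eclipsed, I–COOH eclipsed; 1.6 + 2.4 + 3.0 = 7.0 kcal/mol.
COOH at 300° (staggered): OCH3–COOH gauche, Br–CH3 gauche, I–COOH gauche, I–CH3 gauche; 0.7 + 0.8 + 0.8 + 0.8 = 3.1 kcal/mol.
Max at 0° (7.4 kcal/mol), min at 300° (3.1 kcal/mol); barrier = 4.3 kcal/mol.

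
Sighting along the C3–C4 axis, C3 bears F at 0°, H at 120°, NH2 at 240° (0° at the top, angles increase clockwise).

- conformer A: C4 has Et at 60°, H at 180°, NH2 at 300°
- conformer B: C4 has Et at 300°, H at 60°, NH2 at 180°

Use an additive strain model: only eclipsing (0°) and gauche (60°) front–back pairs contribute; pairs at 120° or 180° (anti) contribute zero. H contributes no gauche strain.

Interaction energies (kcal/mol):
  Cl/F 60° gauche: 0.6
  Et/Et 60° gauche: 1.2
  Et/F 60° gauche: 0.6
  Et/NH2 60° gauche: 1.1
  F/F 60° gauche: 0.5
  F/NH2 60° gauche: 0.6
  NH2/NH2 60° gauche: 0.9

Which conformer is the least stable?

A (staggered): F–Et gauche, F–NH2 gauche, NH2–NH2 gauche; 0.6 + 0.6 + 0.9 = 2.1 kcal/mol.
B (staggered): F–Et gauche, NH2–Et gauche, NH2–NH2 gauche; 0.6 + 1.1 + 0.9 = 2.6 kcal/mol.
B has the highest total (2.6 kcal/mol).

B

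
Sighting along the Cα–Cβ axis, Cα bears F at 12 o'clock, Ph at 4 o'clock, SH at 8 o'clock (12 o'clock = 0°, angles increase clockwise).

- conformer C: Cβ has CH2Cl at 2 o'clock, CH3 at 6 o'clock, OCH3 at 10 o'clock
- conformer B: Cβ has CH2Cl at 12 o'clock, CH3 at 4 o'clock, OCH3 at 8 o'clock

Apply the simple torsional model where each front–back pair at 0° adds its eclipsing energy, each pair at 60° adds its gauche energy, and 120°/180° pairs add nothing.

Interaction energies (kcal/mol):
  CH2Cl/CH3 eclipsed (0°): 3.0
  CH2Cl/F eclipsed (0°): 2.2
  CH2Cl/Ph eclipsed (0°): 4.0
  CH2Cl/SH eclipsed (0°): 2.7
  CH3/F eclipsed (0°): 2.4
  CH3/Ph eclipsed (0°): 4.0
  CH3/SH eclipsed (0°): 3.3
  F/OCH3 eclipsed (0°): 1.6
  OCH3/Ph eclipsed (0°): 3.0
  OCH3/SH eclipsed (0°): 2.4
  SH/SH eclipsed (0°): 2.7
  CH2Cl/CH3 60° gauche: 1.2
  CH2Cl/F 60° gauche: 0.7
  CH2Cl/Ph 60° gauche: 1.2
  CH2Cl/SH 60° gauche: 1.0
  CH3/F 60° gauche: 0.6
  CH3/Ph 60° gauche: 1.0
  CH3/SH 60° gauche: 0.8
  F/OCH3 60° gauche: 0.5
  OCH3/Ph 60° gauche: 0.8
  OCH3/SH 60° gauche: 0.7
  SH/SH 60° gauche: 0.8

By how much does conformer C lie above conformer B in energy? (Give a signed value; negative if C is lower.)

C (staggered): F–CH2Cl gauche, F–OCH3 gauche, Ph–CH2Cl gauche, Ph–CH3 gauche, SH–CH3 gauche, SH–OCH3 gauche; 0.7 + 0.5 + 1.2 + 1.0 + 0.8 + 0.7 = 4.9 kcal/mol.
B (eclipsed): F–CH2Cl eclipsed, Ph–CH3 eclipsed, SH–OCH3 eclipsed; 2.2 + 4.0 + 2.4 = 8.6 kcal/mol.
E(C) − E(B) = 4.9 − 8.6 = -3.7 kcal/mol.

-3.7 kcal/mol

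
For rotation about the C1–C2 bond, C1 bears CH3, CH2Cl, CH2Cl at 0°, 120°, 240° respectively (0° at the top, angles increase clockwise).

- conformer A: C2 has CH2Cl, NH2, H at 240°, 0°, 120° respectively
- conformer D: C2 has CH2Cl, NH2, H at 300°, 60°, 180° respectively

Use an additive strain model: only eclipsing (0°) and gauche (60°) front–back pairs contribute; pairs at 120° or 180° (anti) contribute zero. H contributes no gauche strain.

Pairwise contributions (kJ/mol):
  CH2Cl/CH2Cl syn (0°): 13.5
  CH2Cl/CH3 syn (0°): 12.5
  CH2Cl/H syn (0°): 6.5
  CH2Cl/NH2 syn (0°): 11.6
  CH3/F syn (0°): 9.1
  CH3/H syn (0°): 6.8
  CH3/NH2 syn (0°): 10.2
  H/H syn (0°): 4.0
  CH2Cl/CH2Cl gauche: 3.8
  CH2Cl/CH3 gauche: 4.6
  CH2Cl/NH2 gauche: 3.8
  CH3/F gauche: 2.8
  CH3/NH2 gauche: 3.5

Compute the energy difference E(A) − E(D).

+14.5 kJ/mol

A (eclipsed): CH3–NH2 eclipsed, CH2Cl–H eclipsed, CH2Cl–CH2Cl eclipsed; 10.2 + 6.5 + 13.5 = 30.2 kJ/mol.
D (staggered): CH3–CH2Cl gauche, CH3–NH2 gauche, CH2Cl–NH2 gauche, CH2Cl–CH2Cl gauche; 4.6 + 3.5 + 3.8 + 3.8 = 15.7 kJ/mol.
E(A) − E(D) = 30.2 − 15.7 = +14.5 kJ/mol.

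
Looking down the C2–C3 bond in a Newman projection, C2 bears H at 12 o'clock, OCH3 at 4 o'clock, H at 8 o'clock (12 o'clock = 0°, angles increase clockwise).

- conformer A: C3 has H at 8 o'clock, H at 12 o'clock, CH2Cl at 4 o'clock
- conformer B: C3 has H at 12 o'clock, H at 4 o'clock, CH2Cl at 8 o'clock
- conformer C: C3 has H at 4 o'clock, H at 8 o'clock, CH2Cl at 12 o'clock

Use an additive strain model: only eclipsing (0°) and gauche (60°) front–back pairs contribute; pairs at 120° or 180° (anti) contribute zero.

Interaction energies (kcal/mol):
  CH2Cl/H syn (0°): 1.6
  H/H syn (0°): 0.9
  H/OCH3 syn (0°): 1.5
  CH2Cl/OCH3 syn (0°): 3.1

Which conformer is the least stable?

A (eclipsed): H–H eclipsed, OCH3–CH2Cl eclipsed, H–H eclipsed; 0.9 + 3.1 + 0.9 = 4.9 kcal/mol.
B (eclipsed): H–H eclipsed, OCH3–H eclipsed, H–CH2Cl eclipsed; 0.9 + 1.5 + 1.6 = 4.0 kcal/mol.
C (eclipsed): H–CH2Cl eclipsed, OCH3–H eclipsed, H–H eclipsed; 1.6 + 1.5 + 0.9 = 4.0 kcal/mol.
A has the highest total (4.9 kcal/mol).

A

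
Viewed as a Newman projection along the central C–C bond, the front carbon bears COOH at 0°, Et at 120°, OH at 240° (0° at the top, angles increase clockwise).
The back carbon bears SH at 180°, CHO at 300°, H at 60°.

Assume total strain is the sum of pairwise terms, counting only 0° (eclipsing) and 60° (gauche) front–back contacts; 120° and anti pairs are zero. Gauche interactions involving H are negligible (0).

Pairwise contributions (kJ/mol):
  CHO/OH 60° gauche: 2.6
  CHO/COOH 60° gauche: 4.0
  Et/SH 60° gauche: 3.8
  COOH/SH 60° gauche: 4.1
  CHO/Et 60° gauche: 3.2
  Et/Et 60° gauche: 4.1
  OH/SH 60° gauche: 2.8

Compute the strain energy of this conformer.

This conformer (staggered): COOH–CHO gauche, Et–SH gauche, OH–SH gauche, OH–CHO gauche; 4.0 + 3.8 + 2.8 + 2.6 = 13.2 kJ/mol.

13.2 kJ/mol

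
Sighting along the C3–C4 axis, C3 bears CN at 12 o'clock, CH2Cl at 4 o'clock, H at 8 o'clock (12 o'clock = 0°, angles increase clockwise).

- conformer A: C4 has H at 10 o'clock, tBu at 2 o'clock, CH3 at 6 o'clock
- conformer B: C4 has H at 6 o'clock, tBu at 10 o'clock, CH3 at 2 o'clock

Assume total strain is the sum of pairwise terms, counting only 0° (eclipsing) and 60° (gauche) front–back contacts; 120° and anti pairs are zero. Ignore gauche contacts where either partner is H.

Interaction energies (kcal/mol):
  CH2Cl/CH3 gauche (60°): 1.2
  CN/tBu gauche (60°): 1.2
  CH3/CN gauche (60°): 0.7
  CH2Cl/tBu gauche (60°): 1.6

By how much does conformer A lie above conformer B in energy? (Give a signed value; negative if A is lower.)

+0.9 kcal/mol

A (staggered): CN–tBu gauche, CH2Cl–tBu gauche, CH2Cl–CH3 gauche; 1.2 + 1.6 + 1.2 = 4.0 kcal/mol.
B (staggered): CN–tBu gauche, CN–CH3 gauche, CH2Cl–CH3 gauche; 1.2 + 0.7 + 1.2 = 3.1 kcal/mol.
E(A) − E(B) = 4.0 − 3.1 = +0.9 kcal/mol.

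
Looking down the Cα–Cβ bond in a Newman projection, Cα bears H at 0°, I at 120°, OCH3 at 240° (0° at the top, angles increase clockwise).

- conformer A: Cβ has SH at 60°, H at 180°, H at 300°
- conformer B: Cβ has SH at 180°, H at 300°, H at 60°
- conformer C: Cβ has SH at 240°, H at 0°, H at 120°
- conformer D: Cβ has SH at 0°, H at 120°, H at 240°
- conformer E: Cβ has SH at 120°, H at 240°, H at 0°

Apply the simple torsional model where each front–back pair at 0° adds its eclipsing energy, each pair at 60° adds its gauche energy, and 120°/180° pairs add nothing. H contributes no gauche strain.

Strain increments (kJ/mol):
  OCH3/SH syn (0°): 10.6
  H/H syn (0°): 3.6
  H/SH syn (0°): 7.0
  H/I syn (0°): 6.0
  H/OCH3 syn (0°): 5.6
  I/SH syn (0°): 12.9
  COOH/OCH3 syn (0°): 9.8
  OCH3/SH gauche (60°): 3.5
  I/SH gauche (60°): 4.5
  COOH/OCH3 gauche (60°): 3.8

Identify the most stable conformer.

A

A (staggered): I(120°)/SH(60°) gauche 4.5 → 4.5 kJ/mol.
B (staggered): I(120°)/SH(180°) gauche 4.5; OCH3(240°)/SH(180°) gauche 3.5 → 8.0 kJ/mol.
C (eclipsed): H(0°)/H(0°) eclipsed 3.6; I(120°)/H(120°) eclipsed 6.0; OCH3(240°)/SH(240°) eclipsed 10.6 → 20.2 kJ/mol.
D (eclipsed): H(0°)/SH(0°) eclipsed 7.0; I(120°)/H(120°) eclipsed 6.0; OCH3(240°)/H(240°) eclipsed 5.6 → 18.6 kJ/mol.
E (eclipsed): H(0°)/H(0°) eclipsed 3.6; I(120°)/SH(120°) eclipsed 12.9; OCH3(240°)/H(240°) eclipsed 5.6 → 22.1 kJ/mol.
A has the lowest total (4.5 kJ/mol).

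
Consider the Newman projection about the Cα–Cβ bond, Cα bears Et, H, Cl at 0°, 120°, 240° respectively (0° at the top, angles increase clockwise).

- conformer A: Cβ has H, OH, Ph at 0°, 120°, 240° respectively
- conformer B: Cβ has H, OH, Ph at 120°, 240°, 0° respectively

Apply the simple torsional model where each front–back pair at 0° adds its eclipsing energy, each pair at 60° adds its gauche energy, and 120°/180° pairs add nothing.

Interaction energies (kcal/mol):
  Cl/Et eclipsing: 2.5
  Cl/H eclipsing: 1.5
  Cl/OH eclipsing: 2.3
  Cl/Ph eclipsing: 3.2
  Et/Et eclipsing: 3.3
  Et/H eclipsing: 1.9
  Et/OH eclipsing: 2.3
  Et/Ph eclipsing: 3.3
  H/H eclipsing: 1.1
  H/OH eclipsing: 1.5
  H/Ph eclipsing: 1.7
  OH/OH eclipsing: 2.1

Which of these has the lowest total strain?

A (eclipsed): Et(0°)/H(0°) eclipsed 1.9; H(120°)/OH(120°) eclipsed 1.5; Cl(240°)/Ph(240°) eclipsed 3.2 → 6.6 kcal/mol.
B (eclipsed): Et(0°)/Ph(0°) eclipsed 3.3; H(120°)/H(120°) eclipsed 1.1; Cl(240°)/OH(240°) eclipsed 2.3 → 6.7 kcal/mol.
A has the lowest total (6.6 kcal/mol).

A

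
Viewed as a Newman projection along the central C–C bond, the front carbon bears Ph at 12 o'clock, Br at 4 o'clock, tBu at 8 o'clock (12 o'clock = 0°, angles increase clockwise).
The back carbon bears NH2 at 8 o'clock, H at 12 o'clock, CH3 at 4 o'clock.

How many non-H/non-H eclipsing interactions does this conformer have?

2

Non-H eclipsing pairs: Br(120°)/CH3(120°); tBu(240°)/NH2(240°) — 2 interactions.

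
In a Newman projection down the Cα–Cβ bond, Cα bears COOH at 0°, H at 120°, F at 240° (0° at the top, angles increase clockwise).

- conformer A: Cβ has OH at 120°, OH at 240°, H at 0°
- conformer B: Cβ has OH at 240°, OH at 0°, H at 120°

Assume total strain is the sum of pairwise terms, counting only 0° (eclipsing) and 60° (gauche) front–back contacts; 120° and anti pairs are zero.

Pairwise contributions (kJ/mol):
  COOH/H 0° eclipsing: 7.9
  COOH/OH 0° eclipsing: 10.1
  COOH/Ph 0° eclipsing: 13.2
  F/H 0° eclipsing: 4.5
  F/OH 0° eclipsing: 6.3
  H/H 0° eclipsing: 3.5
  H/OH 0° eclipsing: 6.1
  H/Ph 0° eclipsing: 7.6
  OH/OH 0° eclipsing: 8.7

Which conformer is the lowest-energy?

A (eclipsed): COOH–H eclipsed, H–OH eclipsed, F–OH eclipsed; 7.9 + 6.1 + 6.3 = 20.3 kJ/mol.
B (eclipsed): COOH–OH eclipsed, H–H eclipsed, F–OH eclipsed; 10.1 + 3.5 + 6.3 = 19.9 kJ/mol.
B has the lowest total (19.9 kJ/mol).

B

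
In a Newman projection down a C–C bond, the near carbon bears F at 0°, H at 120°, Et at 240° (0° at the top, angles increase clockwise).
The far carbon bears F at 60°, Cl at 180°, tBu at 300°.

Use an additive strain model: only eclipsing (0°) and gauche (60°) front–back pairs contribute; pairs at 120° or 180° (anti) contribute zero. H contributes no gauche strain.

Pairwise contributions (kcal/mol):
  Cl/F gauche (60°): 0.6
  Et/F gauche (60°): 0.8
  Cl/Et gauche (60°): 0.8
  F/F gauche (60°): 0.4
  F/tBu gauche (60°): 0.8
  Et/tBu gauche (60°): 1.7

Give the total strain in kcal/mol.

3.7 kcal/mol

This conformer (staggered): F(0°)/F(60°) gauche 0.4; F(0°)/tBu(300°) gauche 0.8; Et(240°)/Cl(180°) gauche 0.8; Et(240°)/tBu(300°) gauche 1.7 → 3.7 kcal/mol.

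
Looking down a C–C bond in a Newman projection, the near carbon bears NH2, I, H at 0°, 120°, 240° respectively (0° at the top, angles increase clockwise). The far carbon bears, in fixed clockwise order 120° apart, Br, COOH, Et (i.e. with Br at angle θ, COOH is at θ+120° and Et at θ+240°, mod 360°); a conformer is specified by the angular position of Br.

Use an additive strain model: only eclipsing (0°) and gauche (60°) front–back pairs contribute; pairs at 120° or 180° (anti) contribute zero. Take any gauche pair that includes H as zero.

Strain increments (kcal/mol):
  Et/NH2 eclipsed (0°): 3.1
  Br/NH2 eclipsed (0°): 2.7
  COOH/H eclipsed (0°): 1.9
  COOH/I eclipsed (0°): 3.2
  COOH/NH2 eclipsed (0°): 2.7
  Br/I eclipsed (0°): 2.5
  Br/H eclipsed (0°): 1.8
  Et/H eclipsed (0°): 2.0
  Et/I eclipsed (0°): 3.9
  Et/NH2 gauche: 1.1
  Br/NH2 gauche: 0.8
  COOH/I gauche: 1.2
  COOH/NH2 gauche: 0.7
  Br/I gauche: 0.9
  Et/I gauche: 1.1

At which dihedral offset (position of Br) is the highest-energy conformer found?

Br at 0° (eclipsed): NH2(0°)/Br(0°) eclipsed 2.7; I(120°)/COOH(120°) eclipsed 3.2; H(240°)/Et(240°) eclipsed 2.0 → 7.9 kcal/mol.
Br at 60° (staggered): NH2(0°)/Br(60°) gauche 0.8; NH2(0°)/Et(300°) gauche 1.1; I(120°)/Br(60°) gauche 0.9; I(120°)/COOH(180°) gauche 1.2 → 4.0 kcal/mol.
Br at 120° (eclipsed): NH2(0°)/Et(0°) eclipsed 3.1; I(120°)/Br(120°) eclipsed 2.5; H(240°)/COOH(240°) eclipsed 1.9 → 7.5 kcal/mol.
Br at 180° (staggered): NH2(0°)/COOH(300°) gauche 0.7; NH2(0°)/Et(60°) gauche 1.1; I(120°)/Br(180°) gauche 0.9; I(120°)/Et(60°) gauche 1.1 → 3.8 kcal/mol.
Br at 240° (eclipsed): NH2(0°)/COOH(0°) eclipsed 2.7; I(120°)/Et(120°) eclipsed 3.9; H(240°)/Br(240°) eclipsed 1.8 → 8.4 kcal/mol.
Br at 300° (staggered): NH2(0°)/Br(300°) gauche 0.8; NH2(0°)/COOH(60°) gauche 0.7; I(120°)/COOH(60°) gauche 1.2; I(120°)/Et(180°) gauche 1.1 → 3.8 kcal/mol.
The maximum (8.4 kcal/mol) occurs with Br at 240°.

240°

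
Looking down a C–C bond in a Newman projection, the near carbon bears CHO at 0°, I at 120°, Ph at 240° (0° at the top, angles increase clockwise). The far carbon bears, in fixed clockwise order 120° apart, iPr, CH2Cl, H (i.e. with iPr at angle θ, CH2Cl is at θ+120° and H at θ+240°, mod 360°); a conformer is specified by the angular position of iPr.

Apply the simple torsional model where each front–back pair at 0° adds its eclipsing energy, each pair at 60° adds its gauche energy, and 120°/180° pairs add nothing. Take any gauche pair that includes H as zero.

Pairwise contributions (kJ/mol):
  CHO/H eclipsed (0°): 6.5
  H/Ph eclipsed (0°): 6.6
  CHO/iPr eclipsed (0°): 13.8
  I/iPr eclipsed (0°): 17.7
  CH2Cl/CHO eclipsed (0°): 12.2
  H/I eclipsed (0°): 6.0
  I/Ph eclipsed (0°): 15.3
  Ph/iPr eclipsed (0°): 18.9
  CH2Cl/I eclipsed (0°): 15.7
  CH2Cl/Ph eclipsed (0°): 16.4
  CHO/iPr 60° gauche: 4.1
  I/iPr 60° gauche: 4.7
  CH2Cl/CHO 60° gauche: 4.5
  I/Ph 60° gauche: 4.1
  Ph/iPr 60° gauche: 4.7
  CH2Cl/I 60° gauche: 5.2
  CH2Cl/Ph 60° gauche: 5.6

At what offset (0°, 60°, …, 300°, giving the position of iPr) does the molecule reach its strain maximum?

120°

iPr at 0° (eclipsed): CHO(0°)/iPr(0°) eclipsed 13.8; I(120°)/CH2Cl(120°) eclipsed 15.7; Ph(240°)/H(240°) eclipsed 6.6 → 36.1 kJ/mol.
iPr at 60° (staggered): CHO(0°)/iPr(60°) gauche 4.1; I(120°)/iPr(60°) gauche 4.7; I(120°)/CH2Cl(180°) gauche 5.2; Ph(240°)/CH2Cl(180°) gauche 5.6 → 19.6 kJ/mol.
iPr at 120° (eclipsed): CHO(0°)/H(0°) eclipsed 6.5; I(120°)/iPr(120°) eclipsed 17.7; Ph(240°)/CH2Cl(240°) eclipsed 16.4 → 40.6 kJ/mol.
iPr at 180° (staggered): CHO(0°)/CH2Cl(300°) gauche 4.5; I(120°)/iPr(180°) gauche 4.7; Ph(240°)/iPr(180°) gauche 4.7; Ph(240°)/CH2Cl(300°) gauche 5.6 → 19.5 kJ/mol.
iPr at 240° (eclipsed): CHO(0°)/CH2Cl(0°) eclipsed 12.2; I(120°)/H(120°) eclipsed 6.0; Ph(240°)/iPr(240°) eclipsed 18.9 → 37.1 kJ/mol.
iPr at 300° (staggered): CHO(0°)/iPr(300°) gauche 4.1; CHO(0°)/CH2Cl(60°) gauche 4.5; I(120°)/CH2Cl(60°) gauche 5.2; Ph(240°)/iPr(300°) gauche 4.7 → 18.5 kJ/mol.
The maximum (40.6 kJ/mol) occurs with iPr at 120°.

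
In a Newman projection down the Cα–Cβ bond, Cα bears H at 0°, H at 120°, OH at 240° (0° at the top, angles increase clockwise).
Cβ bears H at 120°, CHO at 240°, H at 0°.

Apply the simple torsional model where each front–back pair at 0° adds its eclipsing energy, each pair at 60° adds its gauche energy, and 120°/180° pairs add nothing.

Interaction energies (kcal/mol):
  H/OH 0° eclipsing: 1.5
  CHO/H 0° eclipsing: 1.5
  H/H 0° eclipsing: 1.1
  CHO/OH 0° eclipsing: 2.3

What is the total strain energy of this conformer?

This conformer (eclipsed): H(0°)/H(0°) eclipsed 1.1; H(120°)/H(120°) eclipsed 1.1; OH(240°)/CHO(240°) eclipsed 2.3 → 4.5 kcal/mol.

4.5 kcal/mol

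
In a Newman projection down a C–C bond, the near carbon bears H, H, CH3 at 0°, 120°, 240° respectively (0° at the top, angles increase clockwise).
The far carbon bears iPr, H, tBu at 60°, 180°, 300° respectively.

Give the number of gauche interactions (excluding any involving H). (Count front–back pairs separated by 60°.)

Non-H gauche pairs: CH3(240°)/tBu(300°) — 1 interaction.

1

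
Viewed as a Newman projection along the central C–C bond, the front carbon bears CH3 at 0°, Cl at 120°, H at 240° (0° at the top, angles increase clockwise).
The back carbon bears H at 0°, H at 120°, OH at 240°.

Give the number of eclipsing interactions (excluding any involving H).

0

Every eclipsing pair involves H, so the count is 0.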